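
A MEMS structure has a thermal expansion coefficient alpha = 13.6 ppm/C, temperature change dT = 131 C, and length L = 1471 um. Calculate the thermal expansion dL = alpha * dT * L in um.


Step 1: Convert CTE: alpha = 13.6 ppm/C = 13.6e-6 /C
Step 2: dL = 13.6e-6 * 131 * 1471
dL = 2.6207 um


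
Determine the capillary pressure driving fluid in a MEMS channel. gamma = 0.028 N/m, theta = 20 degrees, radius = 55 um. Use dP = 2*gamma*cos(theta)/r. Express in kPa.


Step 1: cos(20 deg) = 0.9397
Step 2: Convert r to m: r = 55e-6 m
Step 3: dP = 2 * 0.028 * 0.9397 / 55e-6 = 956.8 Pa
Step 4: Convert Pa to kPa (divide by 1000).
dP = 0.96 kPa


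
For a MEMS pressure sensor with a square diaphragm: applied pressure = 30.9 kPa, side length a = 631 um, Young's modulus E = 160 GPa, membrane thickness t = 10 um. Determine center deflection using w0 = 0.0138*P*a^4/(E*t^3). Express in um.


Step 1: Convert pressure to compatible units (E is in GPa, so P in GPa).
P = 30.9 kPa = 30.9e-6 GPa
Step 2: Compute numerator: 0.0138 * P * a^4.
a^4 = 631^4 = 158532181921
numerator = 0.0138 * 30.9e-6 * 158532181921 = 6.76013e+04
Step 3: Compute denominator: E * t^3 = 160 * 10^3 = 160000
Step 4: w0 = numerator / denominator = 6.76013e+04 / 160000 = 0.4225 um


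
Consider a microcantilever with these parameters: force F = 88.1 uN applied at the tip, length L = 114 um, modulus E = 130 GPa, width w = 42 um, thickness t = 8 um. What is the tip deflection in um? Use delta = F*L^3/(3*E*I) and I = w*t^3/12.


Step 1: Calculate the second moment of area.
I = w * t^3 / 12 = 42 * 8^3 / 12 = 1792.0 um^4
Step 2: Convert E to consistent units (1 GPa = 1000 uN/um^2).
E = 130 GPa = 130000 uN/um^2
Step 3: Calculate tip deflection.
delta = F * L^3 / (3 * E * I)
delta = 88.1 * 114^3 / (3 * 130000 * 1792.0)
delta = 0.1868 um


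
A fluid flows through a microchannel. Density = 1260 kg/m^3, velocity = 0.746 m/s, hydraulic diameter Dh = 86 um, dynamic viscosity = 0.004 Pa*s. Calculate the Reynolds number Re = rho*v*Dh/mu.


Step 1: Convert Dh to meters: Dh = 86e-6 m
Step 2: Re = rho * v * Dh / mu
Re = 1260 * 0.746 * 86e-6 / 0.004
Re = 20.209


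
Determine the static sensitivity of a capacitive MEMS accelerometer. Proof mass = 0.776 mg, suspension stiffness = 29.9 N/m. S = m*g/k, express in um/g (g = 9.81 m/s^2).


Step 1: Convert mass: m = 0.776 mg = 7.76e-07 kg
Step 2: S = m * g / k = 7.76e-07 * 9.81 / 29.9
Step 3: S = 2.55e-07 m/g
Step 4: Convert to um/g: S = 0.255 um/g


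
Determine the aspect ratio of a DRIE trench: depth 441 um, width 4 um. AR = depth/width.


Step 1: AR = depth / width
Step 2: AR = 441 / 4
AR = 110.3


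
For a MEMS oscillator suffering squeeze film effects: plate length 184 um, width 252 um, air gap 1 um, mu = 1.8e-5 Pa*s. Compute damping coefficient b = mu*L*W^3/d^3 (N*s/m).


Step 1: Convert to SI.
L = 184e-6 m, W = 252e-6 m, d = 1e-6 m
Step 2: W^3 = (252e-6)^3 = 1.60e-11 m^3
Step 3: d^3 = (1e-6)^3 = 1.00e-18 m^3
Step 4: b = 1.8e-5 * 184e-6 * 1.60e-11 / 1.00e-18
b = 5.30e-02 N*s/m


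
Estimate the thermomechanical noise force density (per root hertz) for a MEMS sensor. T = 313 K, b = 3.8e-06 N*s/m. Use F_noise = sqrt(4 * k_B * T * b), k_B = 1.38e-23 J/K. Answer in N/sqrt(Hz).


Step 1: Compute 4 * k_B * T * b
= 4 * 1.38e-23 * 313 * 3.8e-06
= 6.5655e-26 N^2/Hz
Step 2: F_noise = sqrt(6.5655e-26)
F_noise = 2.56e-13 N/sqrt(Hz)


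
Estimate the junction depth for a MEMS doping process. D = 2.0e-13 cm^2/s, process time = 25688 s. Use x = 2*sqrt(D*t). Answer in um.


Step 1: Compute D*t = 2.0e-13 * 25688 = 5.1376e-09 cm^2
Step 2: sqrt(D*t) = 7.16771e-05 cm
Step 3: x = 2 * 7.16771e-05 cm = 1.433542e-04 cm
Step 4: Convert to um (1 cm = 1e4 um): x = 1.434 um


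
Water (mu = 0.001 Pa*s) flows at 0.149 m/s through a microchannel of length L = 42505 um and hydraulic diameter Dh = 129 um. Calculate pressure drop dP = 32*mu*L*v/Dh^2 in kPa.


Step 1: Convert to SI: L = 42505e-6 m, Dh = 129e-6 m
Step 2: dP = 32 * 0.001 * 42505e-6 * 0.149 / (129e-6)^2
Step 3: dP = 12178.59 Pa
Step 4: Convert to kPa: dP = 12.18 kPa


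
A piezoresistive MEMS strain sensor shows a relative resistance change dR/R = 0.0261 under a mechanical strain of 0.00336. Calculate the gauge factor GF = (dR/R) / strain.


Step 1: Identify values.
dR/R = 0.0261, strain = 0.00336
Step 2: GF = (dR/R) / strain = 0.0261 / 0.00336
GF = 7.8


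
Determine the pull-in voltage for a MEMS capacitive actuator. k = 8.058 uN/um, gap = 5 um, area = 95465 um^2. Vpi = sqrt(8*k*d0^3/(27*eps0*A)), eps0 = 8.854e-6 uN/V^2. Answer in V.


Step 1: Compute numerator: 8 * k * d0^3 = 8 * 8.058 * 5^3 = 8058.0
Step 2: Compute denominator: 27 * eps0 * A = 27 * 8.854e-6 * 95465 = 22.821672
Step 3: Vpi = sqrt(8058.0 / 22.821672)
Vpi = 18.79 V


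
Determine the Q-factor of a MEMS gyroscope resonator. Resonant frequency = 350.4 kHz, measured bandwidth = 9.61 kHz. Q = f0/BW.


Step 1: Q = f0 / bandwidth
Step 2: Q = 350.4 / 9.61
Q = 36.5


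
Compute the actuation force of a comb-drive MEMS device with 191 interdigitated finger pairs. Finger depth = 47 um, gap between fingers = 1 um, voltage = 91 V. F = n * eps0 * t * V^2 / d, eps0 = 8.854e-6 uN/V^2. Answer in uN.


Step 1: Parameters: n=191, eps0=8.854e-6 uN/V^2, t=47 um, V=91 V, d=1 um
Step 2: V^2 = 8281
Step 3: F = 191 * 8.854e-6 * 47 * 8281 / 1
F = 658.193 uN


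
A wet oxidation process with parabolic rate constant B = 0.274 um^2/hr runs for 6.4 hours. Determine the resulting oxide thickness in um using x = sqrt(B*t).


Step 1: Compute B*t = 0.274 * 6.4 = 1.7536
Step 2: x = sqrt(1.7536)
x = 1.324 um


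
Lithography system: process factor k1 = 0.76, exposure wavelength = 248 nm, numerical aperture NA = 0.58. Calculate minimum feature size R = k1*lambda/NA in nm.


Step 1: Identify values: k1 = 0.76, lambda = 248 nm, NA = 0.58
Step 2: R = k1 * lambda / NA
R = 0.76 * 248 / 0.58
R = 325.0 nm


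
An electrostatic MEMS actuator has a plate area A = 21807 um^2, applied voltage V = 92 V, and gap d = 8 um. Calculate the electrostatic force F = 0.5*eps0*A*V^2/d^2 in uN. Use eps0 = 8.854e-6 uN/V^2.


Step 1: Identify parameters.
eps0 = 8.854e-6 uN/V^2, A = 21807 um^2, V = 92 V, d = 8 um
Step 2: Compute V^2 = 92^2 = 8464
Step 3: Compute d^2 = 8^2 = 64
Step 4: F = 0.5 * 8.854e-6 * 21807 * 8464 / 64
F = 12.767 uN


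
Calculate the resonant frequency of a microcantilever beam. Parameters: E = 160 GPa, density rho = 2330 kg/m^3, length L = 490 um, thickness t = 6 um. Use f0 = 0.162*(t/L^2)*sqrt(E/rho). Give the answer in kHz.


Step 1: Convert units to SI.
t_SI = 6e-6 m, L_SI = 490e-6 m
Step 2: Calculate sqrt(E/rho).
sqrt(160e9 / 2330) = 8286.71 m/s
Step 3: Compute f0.
f0 = 0.162 * 6e-6 / (490e-6)^2 * 8286.71 = 33547.2 Hz = 33.55 kHz


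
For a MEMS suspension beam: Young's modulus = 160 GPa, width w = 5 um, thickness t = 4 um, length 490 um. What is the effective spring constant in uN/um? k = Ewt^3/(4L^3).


Step 1: Convert E to consistent units (1 GPa = 1000 uN/um^2).
E = 160 GPa = 160000 uN/um^2
Step 2: Compute t^3 = 4^3 = 64
Step 3: Compute L^3 = 490^3 = 117649000
Step 4: k = 160000 * 5 * 64 / (4 * 117649000)
k = 0.1088 uN/um


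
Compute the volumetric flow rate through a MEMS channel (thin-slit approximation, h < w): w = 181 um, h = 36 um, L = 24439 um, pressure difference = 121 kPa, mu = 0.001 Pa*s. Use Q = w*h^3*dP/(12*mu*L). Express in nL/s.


Step 1: Convert all dimensions to SI (meters).
w = 181e-6 m, h = 36e-6 m, L = 24439e-6 m, dP = 121e3 Pa
Step 2: Q = w * h^3 * dP / (12 * mu * L)
Q = 181e-6 * (36e-6)^3 * 121e3 / (12 * 0.001 * 24439e-6) = 3.4842296e-09 m^3/s
Step 3: Convert Q from m^3/s to nL/s (1 m^3 = 1e12 nL, so multiply by 1e12).
Q = 3484.23 nL/s


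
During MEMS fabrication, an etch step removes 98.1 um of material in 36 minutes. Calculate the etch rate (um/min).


Step 1: Etch rate = depth / time
Step 2: rate = 98.1 / 36
rate = 2.725 um/min


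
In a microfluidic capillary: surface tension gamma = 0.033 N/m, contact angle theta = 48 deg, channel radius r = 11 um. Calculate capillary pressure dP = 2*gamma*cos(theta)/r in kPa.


Step 1: cos(48 deg) = 0.6691
Step 2: Convert r to m: r = 11e-6 m
Step 3: dP = 2 * 0.033 * 0.6691 / 11e-6 = 4014.6 Pa
Step 4: Convert Pa to kPa (divide by 1000).
dP = 4.01 kPa


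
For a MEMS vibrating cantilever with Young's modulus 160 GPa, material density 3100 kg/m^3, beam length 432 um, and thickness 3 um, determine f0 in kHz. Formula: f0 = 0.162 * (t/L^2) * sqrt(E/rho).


Step 1: Convert units to SI.
t_SI = 3e-6 m, L_SI = 432e-6 m
Step 2: Calculate sqrt(E/rho).
sqrt(160e9 / 3100) = 7184.21 m/s
Step 3: Compute f0.
f0 = 0.162 * 3e-6 / (432e-6)^2 * 7184.21 = 18708.9 Hz = 18.71 kHz


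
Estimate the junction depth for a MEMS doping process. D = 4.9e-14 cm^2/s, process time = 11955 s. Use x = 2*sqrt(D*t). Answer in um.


Step 1: Compute D*t = 4.9e-14 * 11955 = 5.85795e-10 cm^2
Step 2: sqrt(D*t) = 2.4203e-05 cm
Step 3: x = 2 * 2.4203e-05 cm = 4.8406e-05 cm
Step 4: Convert to um (1 cm = 1e4 um): x = 0.484 um


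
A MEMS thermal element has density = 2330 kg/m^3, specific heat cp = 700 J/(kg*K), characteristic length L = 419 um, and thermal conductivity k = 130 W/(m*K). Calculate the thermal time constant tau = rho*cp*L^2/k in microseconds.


Step 1: Convert L to m: L = 419e-6 m
Step 2: L^2 = (419e-6)^2 = 1.75561e-07 m^2
Step 3: tau = 2330 * 700 * 1.75561e-07 / 130 = 2.20261532e-03 s
Step 4: Convert to microseconds (multiply by 1e6).
tau = 2202.615 us


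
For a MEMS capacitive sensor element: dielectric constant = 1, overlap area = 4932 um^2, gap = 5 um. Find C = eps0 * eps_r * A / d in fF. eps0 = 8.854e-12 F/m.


Step 1: Convert area to m^2: A = 4932e-12 m^2
Step 2: Convert gap to m: d = 5e-6 m
Step 3: C = eps0 * eps_r * A / d
C = 8.854e-12 * 1 * 4932e-12 / 5e-6
Step 4: Convert to fF (multiply by 1e15).
C = 8.73 fF


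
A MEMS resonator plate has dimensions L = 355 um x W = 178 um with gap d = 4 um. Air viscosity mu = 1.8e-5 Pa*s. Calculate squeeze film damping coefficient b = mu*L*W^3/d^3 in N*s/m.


Step 1: Convert to SI.
L = 355e-6 m, W = 178e-6 m, d = 4e-6 m
Step 2: W^3 = (178e-6)^3 = 5.64e-12 m^3
Step 3: d^3 = (4e-6)^3 = 6.40e-17 m^3
Step 4: b = 1.8e-5 * 355e-6 * 5.64e-12 / 6.40e-17
b = 5.63e-04 N*s/m


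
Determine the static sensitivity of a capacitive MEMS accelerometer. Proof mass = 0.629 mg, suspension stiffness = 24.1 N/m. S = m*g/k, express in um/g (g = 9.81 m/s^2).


Step 1: Convert mass: m = 0.629 mg = 6.29e-07 kg
Step 2: S = m * g / k = 6.29e-07 * 9.81 / 24.1
Step 3: S = 2.56e-07 m/g
Step 4: Convert to um/g: S = 0.256 um/g


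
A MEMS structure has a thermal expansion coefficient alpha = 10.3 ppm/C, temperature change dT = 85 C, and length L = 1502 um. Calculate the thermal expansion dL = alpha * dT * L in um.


Step 1: Convert CTE: alpha = 10.3 ppm/C = 10.3e-6 /C
Step 2: dL = 10.3e-6 * 85 * 1502
dL = 1.315 um


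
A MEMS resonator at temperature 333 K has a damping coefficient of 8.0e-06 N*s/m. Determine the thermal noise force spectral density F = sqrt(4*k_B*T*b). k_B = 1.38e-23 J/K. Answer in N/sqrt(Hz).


Step 1: Compute 4 * k_B * T * b
= 4 * 1.38e-23 * 333 * 8.0e-06
= 1.4705e-25 N^2/Hz
Step 2: F_noise = sqrt(1.4705e-25)
F_noise = 3.83e-13 N/sqrt(Hz)


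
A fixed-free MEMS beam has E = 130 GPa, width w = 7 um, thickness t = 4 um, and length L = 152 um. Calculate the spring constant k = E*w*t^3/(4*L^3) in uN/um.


Step 1: Convert E to consistent units (1 GPa = 1000 uN/um^2).
E = 130 GPa = 130000 uN/um^2
Step 2: Compute t^3 = 4^3 = 64
Step 3: Compute L^3 = 152^3 = 3511808
Step 4: k = 130000 * 7 * 64 / (4 * 3511808)
k = 4.146 uN/um


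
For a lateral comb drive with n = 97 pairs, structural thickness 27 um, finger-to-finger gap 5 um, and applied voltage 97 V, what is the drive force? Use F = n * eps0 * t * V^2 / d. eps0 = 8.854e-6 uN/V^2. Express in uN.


Step 1: Parameters: n=97, eps0=8.854e-6 uN/V^2, t=27 um, V=97 V, d=5 um
Step 2: V^2 = 9409
Step 3: F = 97 * 8.854e-6 * 27 * 9409 / 5
F = 43.636 uN


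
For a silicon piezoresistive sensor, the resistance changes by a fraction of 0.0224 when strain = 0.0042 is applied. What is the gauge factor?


Step 1: Identify values.
dR/R = 0.0224, strain = 0.0042
Step 2: GF = (dR/R) / strain = 0.0224 / 0.0042
GF = 5.3


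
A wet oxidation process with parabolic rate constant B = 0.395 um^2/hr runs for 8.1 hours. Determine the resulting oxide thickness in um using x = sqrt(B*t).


Step 1: Compute B*t = 0.395 * 8.1 = 3.1995
Step 2: x = sqrt(3.1995)
x = 1.789 um


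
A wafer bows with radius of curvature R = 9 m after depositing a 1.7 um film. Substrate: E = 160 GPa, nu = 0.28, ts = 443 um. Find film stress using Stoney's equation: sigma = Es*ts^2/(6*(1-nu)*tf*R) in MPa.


Step 1: Compute numerator: Es * ts^2 = 160 * 443^2 = 31399840 (GPa*um^2)
Step 2: Compute denominator (R in um): 6*(1-nu)*tf*R = 6*0.72*1.7*9e6 = 66096000.0 (um^2)
Step 3: sigma (GPa) = 31399840 / 66096000.0 = 4.75064e-01 GPa
Step 4: Convert to MPa (x1000): sigma = 475.1 MPa


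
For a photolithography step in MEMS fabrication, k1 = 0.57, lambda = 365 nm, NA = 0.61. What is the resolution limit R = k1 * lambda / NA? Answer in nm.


Step 1: Identify values: k1 = 0.57, lambda = 365 nm, NA = 0.61
Step 2: R = k1 * lambda / NA
R = 0.57 * 365 / 0.61
R = 341.1 nm


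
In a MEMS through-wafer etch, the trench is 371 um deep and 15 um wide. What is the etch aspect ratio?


Step 1: AR = depth / width
Step 2: AR = 371 / 15
AR = 24.7


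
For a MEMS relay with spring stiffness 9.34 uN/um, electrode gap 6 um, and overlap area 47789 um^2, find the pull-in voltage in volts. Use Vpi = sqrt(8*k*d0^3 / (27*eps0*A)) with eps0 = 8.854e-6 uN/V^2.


Step 1: Compute numerator: 8 * k * d0^3 = 8 * 9.34 * 6^3 = 16139.52
Step 2: Compute denominator: 27 * eps0 * A = 27 * 8.854e-6 * 47789 = 11.424343
Step 3: Vpi = sqrt(16139.52 / 11.424343)
Vpi = 37.59 V


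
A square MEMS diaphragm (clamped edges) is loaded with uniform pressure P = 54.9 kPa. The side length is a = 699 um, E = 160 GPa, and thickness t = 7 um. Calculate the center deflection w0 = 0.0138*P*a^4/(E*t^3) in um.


Step 1: Convert pressure to compatible units (E is in GPa, so P in GPa).
P = 54.9 kPa = 54.9e-6 GPa
Step 2: Compute numerator: 0.0138 * P * a^4.
a^4 = 699^4 = 238730937201
numerator = 0.0138 * 54.9e-6 * 238730937201 = 1.808673e+05
Step 3: Compute denominator: E * t^3 = 160 * 7^3 = 54880
Step 4: w0 = numerator / denominator = 1.808673e+05 / 54880 = 3.2957 um


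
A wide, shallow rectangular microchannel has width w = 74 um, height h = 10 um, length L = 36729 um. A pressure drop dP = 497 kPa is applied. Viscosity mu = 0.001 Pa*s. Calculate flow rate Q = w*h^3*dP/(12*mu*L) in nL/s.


Step 1: Convert all dimensions to SI (meters).
w = 74e-6 m, h = 10e-6 m, L = 36729e-6 m, dP = 497e3 Pa
Step 2: Q = w * h^3 * dP / (12 * mu * L)
Q = 74e-6 * (10e-6)^3 * 497e3 / (12 * 0.001 * 36729e-6) = 8.344451e-11 m^3/s
Step 3: Convert Q from m^3/s to nL/s (1 m^3 = 1e12 nL, so multiply by 1e12).
Q = 83.445 nL/s


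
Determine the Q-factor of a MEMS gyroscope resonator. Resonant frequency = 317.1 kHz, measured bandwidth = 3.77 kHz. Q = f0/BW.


Step 1: Q = f0 / bandwidth
Step 2: Q = 317.1 / 3.77
Q = 84.1


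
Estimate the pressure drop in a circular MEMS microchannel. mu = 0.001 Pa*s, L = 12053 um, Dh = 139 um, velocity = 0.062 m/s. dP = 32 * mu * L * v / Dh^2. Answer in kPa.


Step 1: Convert to SI: L = 12053e-6 m, Dh = 139e-6 m
Step 2: dP = 32 * 0.001 * 12053e-6 * 0.062 / (139e-6)^2
Step 3: dP = 1237.68 Pa
Step 4: Convert to kPa: dP = 1.24 kPa


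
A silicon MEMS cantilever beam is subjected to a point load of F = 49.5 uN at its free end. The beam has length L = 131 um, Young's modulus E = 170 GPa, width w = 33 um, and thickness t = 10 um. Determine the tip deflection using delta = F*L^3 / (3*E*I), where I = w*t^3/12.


Step 1: Calculate the second moment of area.
I = w * t^3 / 12 = 33 * 10^3 / 12 = 2750.0 um^4
Step 2: Convert E to consistent units (1 GPa = 1000 uN/um^2).
E = 170 GPa = 170000 uN/um^2
Step 3: Calculate tip deflection.
delta = F * L^3 / (3 * E * I)
delta = 49.5 * 131^3 / (3 * 170000 * 2750.0)
delta = 0.0793 um


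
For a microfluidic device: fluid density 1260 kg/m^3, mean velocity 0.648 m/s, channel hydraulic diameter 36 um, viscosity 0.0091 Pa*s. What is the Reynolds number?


Step 1: Convert Dh to meters: Dh = 36e-6 m
Step 2: Re = rho * v * Dh / mu
Re = 1260 * 0.648 * 36e-6 / 0.0091
Re = 3.23


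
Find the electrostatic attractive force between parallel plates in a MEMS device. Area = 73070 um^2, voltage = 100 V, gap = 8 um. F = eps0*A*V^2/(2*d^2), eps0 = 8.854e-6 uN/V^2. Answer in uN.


Step 1: Identify parameters.
eps0 = 8.854e-6 uN/V^2, A = 73070 um^2, V = 100 V, d = 8 um
Step 2: Compute V^2 = 100^2 = 10000
Step 3: Compute d^2 = 8^2 = 64
Step 4: F = 0.5 * 8.854e-6 * 73070 * 10000 / 64
F = 50.544 uN


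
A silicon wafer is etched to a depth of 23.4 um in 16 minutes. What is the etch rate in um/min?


Step 1: Etch rate = depth / time
Step 2: rate = 23.4 / 16
rate = 1.463 um/min


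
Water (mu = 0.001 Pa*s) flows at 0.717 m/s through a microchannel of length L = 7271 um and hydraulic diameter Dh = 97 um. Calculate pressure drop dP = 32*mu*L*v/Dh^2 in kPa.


Step 1: Convert to SI: L = 7271e-6 m, Dh = 97e-6 m
Step 2: dP = 32 * 0.001 * 7271e-6 * 0.717 / (97e-6)^2
Step 3: dP = 17730.45 Pa
Step 4: Convert to kPa: dP = 17.73 kPa


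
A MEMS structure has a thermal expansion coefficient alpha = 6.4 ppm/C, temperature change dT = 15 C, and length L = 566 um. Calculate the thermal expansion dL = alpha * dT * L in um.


Step 1: Convert CTE: alpha = 6.4 ppm/C = 6.4e-6 /C
Step 2: dL = 6.4e-6 * 15 * 566
dL = 0.0543 um


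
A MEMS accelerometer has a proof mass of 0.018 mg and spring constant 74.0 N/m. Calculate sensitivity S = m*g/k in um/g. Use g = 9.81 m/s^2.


Step 1: Convert mass: m = 0.018 mg = 1.80e-08 kg
Step 2: S = m * g / k = 1.80e-08 * 9.81 / 74.0
Step 3: S = 2.39e-09 m/g
Step 4: Convert to um/g: S = 0.002 um/g


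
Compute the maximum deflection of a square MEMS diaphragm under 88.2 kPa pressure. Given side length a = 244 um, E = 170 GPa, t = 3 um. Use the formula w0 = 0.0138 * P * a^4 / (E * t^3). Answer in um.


Step 1: Convert pressure to compatible units (E is in GPa, so P in GPa).
P = 88.2 kPa = 88.2e-6 GPa
Step 2: Compute numerator: 0.0138 * P * a^4.
a^4 = 244^4 = 3544535296
numerator = 0.0138 * 88.2e-6 * 3544535296 = 4.31427e+03
Step 3: Compute denominator: E * t^3 = 170 * 3^3 = 4590
Step 4: w0 = numerator / denominator = 4.31427e+03 / 4590 = 0.9399 um


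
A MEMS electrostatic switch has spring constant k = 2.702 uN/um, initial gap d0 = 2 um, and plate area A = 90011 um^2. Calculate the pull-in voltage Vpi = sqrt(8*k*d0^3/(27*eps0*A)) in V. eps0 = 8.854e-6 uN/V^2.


Step 1: Compute numerator: 8 * k * d0^3 = 8 * 2.702 * 2^3 = 172.928
Step 2: Compute denominator: 27 * eps0 * A = 27 * 8.854e-6 * 90011 = 21.51785
Step 3: Vpi = sqrt(172.928 / 21.51785)
Vpi = 2.83 V


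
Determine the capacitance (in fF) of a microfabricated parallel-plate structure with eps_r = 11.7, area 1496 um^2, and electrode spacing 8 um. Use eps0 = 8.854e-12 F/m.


Step 1: Convert area to m^2: A = 1496e-12 m^2
Step 2: Convert gap to m: d = 8e-6 m
Step 3: C = eps0 * eps_r * A / d
C = 8.854e-12 * 11.7 * 1496e-12 / 8e-6
Step 4: Convert to fF (multiply by 1e15).
C = 19.37 fF


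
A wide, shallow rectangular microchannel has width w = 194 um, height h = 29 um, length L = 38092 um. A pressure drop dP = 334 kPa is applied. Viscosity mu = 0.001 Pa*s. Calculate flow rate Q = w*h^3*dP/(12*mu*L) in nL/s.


Step 1: Convert all dimensions to SI (meters).
w = 194e-6 m, h = 29e-6 m, L = 38092e-6 m, dP = 334e3 Pa
Step 2: Q = w * h^3 * dP / (12 * mu * L)
Q = 194e-6 * (29e-6)^3 * 334e3 / (12 * 0.001 * 38092e-6) = 3.45722121e-09 m^3/s
Step 3: Convert Q from m^3/s to nL/s (1 m^3 = 1e12 nL, so multiply by 1e12).
Q = 3457.221 nL/s


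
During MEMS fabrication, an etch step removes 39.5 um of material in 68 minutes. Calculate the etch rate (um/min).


Step 1: Etch rate = depth / time
Step 2: rate = 39.5 / 68
rate = 0.581 um/min


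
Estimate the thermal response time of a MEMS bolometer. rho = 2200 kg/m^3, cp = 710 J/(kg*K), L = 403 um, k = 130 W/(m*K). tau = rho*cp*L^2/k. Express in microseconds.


Step 1: Convert L to m: L = 403e-6 m
Step 2: L^2 = (403e-6)^2 = 1.62409e-07 m^2
Step 3: tau = 2200 * 710 * 1.62409e-07 / 130 = 1.9514066e-03 s
Step 4: Convert to microseconds (multiply by 1e6).
tau = 1951.407 us


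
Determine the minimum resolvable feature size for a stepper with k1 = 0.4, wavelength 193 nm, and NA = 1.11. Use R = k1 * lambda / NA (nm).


Step 1: Identify values: k1 = 0.4, lambda = 193 nm, NA = 1.11
Step 2: R = k1 * lambda / NA
R = 0.4 * 193 / 1.11
R = 69.5 nm


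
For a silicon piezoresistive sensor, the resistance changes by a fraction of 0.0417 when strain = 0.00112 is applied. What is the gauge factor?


Step 1: Identify values.
dR/R = 0.0417, strain = 0.00112
Step 2: GF = (dR/R) / strain = 0.0417 / 0.00112
GF = 37.2


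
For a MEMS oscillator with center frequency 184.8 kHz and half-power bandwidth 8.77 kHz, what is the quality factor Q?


Step 1: Q = f0 / bandwidth
Step 2: Q = 184.8 / 8.77
Q = 21.1


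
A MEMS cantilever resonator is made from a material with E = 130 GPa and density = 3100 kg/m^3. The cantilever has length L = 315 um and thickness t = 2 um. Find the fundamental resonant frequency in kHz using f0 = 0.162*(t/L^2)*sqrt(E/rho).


Step 1: Convert units to SI.
t_SI = 2e-6 m, L_SI = 315e-6 m
Step 2: Calculate sqrt(E/rho).
sqrt(130e9 / 3100) = 6475.76 m/s
Step 3: Compute f0.
f0 = 0.162 * 2e-6 / (315e-6)^2 * 6475.76 = 21145.3 Hz = 21.15 kHz


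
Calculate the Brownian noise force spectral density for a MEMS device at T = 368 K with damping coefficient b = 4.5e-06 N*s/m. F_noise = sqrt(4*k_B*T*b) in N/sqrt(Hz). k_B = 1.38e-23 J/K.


Step 1: Compute 4 * k_B * T * b
= 4 * 1.38e-23 * 368 * 4.5e-06
= 9.1411e-26 N^2/Hz
Step 2: F_noise = sqrt(9.1411e-26)
F_noise = 3.02e-13 N/sqrt(Hz)


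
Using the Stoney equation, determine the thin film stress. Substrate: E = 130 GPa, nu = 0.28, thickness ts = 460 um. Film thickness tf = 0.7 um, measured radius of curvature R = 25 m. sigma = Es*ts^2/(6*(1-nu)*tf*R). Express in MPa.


Step 1: Compute numerator: Es * ts^2 = 130 * 460^2 = 27508000 (GPa*um^2)
Step 2: Compute denominator (R in um): 6*(1-nu)*tf*R = 6*0.72*0.7*25e6 = 75600000.0 (um^2)
Step 3: sigma (GPa) = 27508000 / 75600000.0 = 3.63862e-01 GPa
Step 4: Convert to MPa (x1000): sigma = 363.9 MPa


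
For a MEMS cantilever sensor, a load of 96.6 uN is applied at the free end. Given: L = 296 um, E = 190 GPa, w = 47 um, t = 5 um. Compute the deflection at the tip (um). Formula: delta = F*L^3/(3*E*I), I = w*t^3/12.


Step 1: Calculate the second moment of area.
I = w * t^3 / 12 = 47 * 5^3 / 12 = 489.5833 um^4
Step 2: Convert E to consistent units (1 GPa = 1000 uN/um^2).
E = 190 GPa = 190000 uN/um^2
Step 3: Calculate tip deflection.
delta = F * L^3 / (3 * E * I)
delta = 96.6 * 296^3 / (3 * 190000 * 489.5833)
delta = 8.9774 um


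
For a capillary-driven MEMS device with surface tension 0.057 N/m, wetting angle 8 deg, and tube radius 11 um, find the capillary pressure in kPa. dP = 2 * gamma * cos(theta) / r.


Step 1: cos(8 deg) = 0.9903
Step 2: Convert r to m: r = 11e-6 m
Step 3: dP = 2 * 0.057 * 0.9903 / 11e-6 = 10263.1 Pa
Step 4: Convert Pa to kPa (divide by 1000).
dP = 10.26 kPa


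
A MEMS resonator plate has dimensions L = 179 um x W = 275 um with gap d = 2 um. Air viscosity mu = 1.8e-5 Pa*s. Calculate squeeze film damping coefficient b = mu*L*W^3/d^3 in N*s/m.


Step 1: Convert to SI.
L = 179e-6 m, W = 275e-6 m, d = 2e-6 m
Step 2: W^3 = (275e-6)^3 = 2.08e-11 m^3
Step 3: d^3 = (2e-6)^3 = 8.00e-18 m^3
Step 4: b = 1.8e-5 * 179e-6 * 2.08e-11 / 8.00e-18
b = 8.38e-03 N*s/m


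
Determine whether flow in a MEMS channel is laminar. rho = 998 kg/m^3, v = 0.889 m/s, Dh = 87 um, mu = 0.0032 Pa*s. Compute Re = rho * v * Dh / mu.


Step 1: Convert Dh to meters: Dh = 87e-6 m
Step 2: Re = rho * v * Dh / mu
Re = 998 * 0.889 * 87e-6 / 0.0032
Re = 24.121
Since Re = 24.121 is below ~2300, the flow is laminar.


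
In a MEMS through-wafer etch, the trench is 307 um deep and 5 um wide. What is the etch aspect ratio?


Step 1: AR = depth / width
Step 2: AR = 307 / 5
AR = 61.4


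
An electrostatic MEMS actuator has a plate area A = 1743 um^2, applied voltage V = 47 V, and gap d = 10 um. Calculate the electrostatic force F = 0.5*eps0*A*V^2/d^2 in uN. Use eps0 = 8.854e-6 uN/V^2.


Step 1: Identify parameters.
eps0 = 8.854e-6 uN/V^2, A = 1743 um^2, V = 47 V, d = 10 um
Step 2: Compute V^2 = 47^2 = 2209
Step 3: Compute d^2 = 10^2 = 100
Step 4: F = 0.5 * 8.854e-6 * 1743 * 2209 / 100
F = 0.17 uN


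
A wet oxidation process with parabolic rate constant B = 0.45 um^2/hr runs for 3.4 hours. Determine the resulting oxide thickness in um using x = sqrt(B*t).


Step 1: Compute B*t = 0.45 * 3.4 = 1.53
Step 2: x = sqrt(1.53)
x = 1.237 um


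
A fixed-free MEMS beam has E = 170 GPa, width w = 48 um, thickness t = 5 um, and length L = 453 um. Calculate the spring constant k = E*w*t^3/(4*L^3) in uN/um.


Step 1: Convert E to consistent units (1 GPa = 1000 uN/um^2).
E = 170 GPa = 170000 uN/um^2
Step 2: Compute t^3 = 5^3 = 125
Step 3: Compute L^3 = 453^3 = 92959677
Step 4: k = 170000 * 48 * 125 / (4 * 92959677)
k = 2.7431 uN/um


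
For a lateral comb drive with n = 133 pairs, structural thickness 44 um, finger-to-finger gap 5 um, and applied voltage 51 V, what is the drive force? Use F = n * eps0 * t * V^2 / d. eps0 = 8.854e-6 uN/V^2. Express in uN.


Step 1: Parameters: n=133, eps0=8.854e-6 uN/V^2, t=44 um, V=51 V, d=5 um
Step 2: V^2 = 2601
Step 3: F = 133 * 8.854e-6 * 44 * 2601 / 5
F = 26.953 uN


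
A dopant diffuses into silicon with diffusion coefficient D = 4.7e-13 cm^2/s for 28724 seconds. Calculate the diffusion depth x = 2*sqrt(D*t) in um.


Step 1: Compute D*t = 4.7e-13 * 28724 = 1.350028e-08 cm^2
Step 2: sqrt(D*t) = 1.16191e-04 cm
Step 3: x = 2 * 1.16191e-04 cm = 2.32382e-04 cm
Step 4: Convert to um (1 cm = 1e4 um): x = 2.324 um


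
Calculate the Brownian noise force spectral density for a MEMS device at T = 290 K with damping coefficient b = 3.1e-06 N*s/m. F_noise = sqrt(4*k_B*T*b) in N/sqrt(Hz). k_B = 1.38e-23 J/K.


Step 1: Compute 4 * k_B * T * b
= 4 * 1.38e-23 * 290 * 3.1e-06
= 4.9625e-26 N^2/Hz
Step 2: F_noise = sqrt(4.9625e-26)
F_noise = 2.23e-13 N/sqrt(Hz)


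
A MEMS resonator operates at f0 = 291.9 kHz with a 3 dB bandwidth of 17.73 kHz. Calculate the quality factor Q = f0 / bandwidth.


Step 1: Q = f0 / bandwidth
Step 2: Q = 291.9 / 17.73
Q = 16.5


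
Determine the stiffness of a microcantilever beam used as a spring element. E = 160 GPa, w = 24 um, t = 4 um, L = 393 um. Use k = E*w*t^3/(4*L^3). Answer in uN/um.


Step 1: Convert E to consistent units (1 GPa = 1000 uN/um^2).
E = 160 GPa = 160000 uN/um^2
Step 2: Compute t^3 = 4^3 = 64
Step 3: Compute L^3 = 393^3 = 60698457
Step 4: k = 160000 * 24 * 64 / (4 * 60698457)
k = 1.0122 uN/um


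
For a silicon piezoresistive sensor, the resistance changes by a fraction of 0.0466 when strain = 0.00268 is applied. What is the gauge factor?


Step 1: Identify values.
dR/R = 0.0466, strain = 0.00268
Step 2: GF = (dR/R) / strain = 0.0466 / 0.00268
GF = 17.4


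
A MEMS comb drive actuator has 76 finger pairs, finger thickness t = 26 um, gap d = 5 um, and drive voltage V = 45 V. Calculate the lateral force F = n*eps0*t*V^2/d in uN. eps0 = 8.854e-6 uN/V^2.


Step 1: Parameters: n=76, eps0=8.854e-6 uN/V^2, t=26 um, V=45 V, d=5 um
Step 2: V^2 = 2025
Step 3: F = 76 * 8.854e-6 * 26 * 2025 / 5
F = 7.086 uN


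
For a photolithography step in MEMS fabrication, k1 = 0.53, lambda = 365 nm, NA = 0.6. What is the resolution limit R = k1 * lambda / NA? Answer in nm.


Step 1: Identify values: k1 = 0.53, lambda = 365 nm, NA = 0.6
Step 2: R = k1 * lambda / NA
R = 0.53 * 365 / 0.6
R = 322.4 nm


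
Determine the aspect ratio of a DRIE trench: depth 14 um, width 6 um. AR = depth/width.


Step 1: AR = depth / width
Step 2: AR = 14 / 6
AR = 2.3


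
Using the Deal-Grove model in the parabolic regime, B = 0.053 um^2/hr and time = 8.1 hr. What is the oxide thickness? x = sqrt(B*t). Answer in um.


Step 1: Compute B*t = 0.053 * 8.1 = 0.4293
Step 2: x = sqrt(0.4293)
x = 0.655 um


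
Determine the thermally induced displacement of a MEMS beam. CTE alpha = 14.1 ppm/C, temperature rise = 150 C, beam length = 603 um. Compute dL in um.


Step 1: Convert CTE: alpha = 14.1 ppm/C = 14.1e-6 /C
Step 2: dL = 14.1e-6 * 150 * 603
dL = 1.2753 um


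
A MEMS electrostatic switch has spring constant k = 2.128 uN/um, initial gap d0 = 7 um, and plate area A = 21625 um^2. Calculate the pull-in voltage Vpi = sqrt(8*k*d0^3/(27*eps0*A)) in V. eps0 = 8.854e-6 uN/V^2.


Step 1: Compute numerator: 8 * k * d0^3 = 8 * 2.128 * 7^3 = 5839.232
Step 2: Compute denominator: 27 * eps0 * A = 27 * 8.854e-6 * 21625 = 5.169629
Step 3: Vpi = sqrt(5839.232 / 5.169629)
Vpi = 33.61 V


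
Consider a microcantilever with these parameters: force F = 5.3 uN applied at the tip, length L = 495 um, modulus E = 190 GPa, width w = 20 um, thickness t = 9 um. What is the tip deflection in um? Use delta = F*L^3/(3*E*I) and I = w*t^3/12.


Step 1: Calculate the second moment of area.
I = w * t^3 / 12 = 20 * 9^3 / 12 = 1215.0 um^4
Step 2: Convert E to consistent units (1 GPa = 1000 uN/um^2).
E = 190 GPa = 190000 uN/um^2
Step 3: Calculate tip deflection.
delta = F * L^3 / (3 * E * I)
delta = 5.3 * 495^3 / (3 * 190000 * 1215.0)
delta = 0.9282 um


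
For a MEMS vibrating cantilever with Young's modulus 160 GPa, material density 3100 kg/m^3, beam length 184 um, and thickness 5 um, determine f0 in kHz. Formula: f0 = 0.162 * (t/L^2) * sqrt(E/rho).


Step 1: Convert units to SI.
t_SI = 5e-6 m, L_SI = 184e-6 m
Step 2: Calculate sqrt(E/rho).
sqrt(160e9 / 3100) = 7184.21 m/s
Step 3: Compute f0.
f0 = 0.162 * 5e-6 / (184e-6)^2 * 7184.21 = 171881.2 Hz = 171.88 kHz


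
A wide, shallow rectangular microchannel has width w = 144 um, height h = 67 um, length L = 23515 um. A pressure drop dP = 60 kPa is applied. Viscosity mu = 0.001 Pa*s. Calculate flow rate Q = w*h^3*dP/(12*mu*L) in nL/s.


Step 1: Convert all dimensions to SI (meters).
w = 144e-6 m, h = 67e-6 m, L = 23515e-6 m, dP = 60e3 Pa
Step 2: Q = w * h^3 * dP / (12 * mu * L)
Q = 144e-6 * (67e-6)^3 * 60e3 / (12 * 0.001 * 23515e-6) = 9.20898831e-09 m^3/s
Step 3: Convert Q from m^3/s to nL/s (1 m^3 = 1e12 nL, so multiply by 1e12).
Q = 9208.988 nL/s


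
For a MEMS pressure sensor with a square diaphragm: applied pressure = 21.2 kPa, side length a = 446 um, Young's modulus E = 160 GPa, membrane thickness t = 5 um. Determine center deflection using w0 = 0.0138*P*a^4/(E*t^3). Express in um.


Step 1: Convert pressure to compatible units (E is in GPa, so P in GPa).
P = 21.2 kPa = 21.2e-6 GPa
Step 2: Compute numerator: 0.0138 * P * a^4.
a^4 = 446^4 = 39567575056
numerator = 0.0138 * 21.2e-6 * 39567575056 = 1.15759e+04
Step 3: Compute denominator: E * t^3 = 160 * 5^3 = 20000
Step 4: w0 = numerator / denominator = 1.15759e+04 / 20000 = 0.5788 um


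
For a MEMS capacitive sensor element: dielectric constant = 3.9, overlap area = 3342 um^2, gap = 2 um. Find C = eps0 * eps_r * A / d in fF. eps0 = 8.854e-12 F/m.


Step 1: Convert area to m^2: A = 3342e-12 m^2
Step 2: Convert gap to m: d = 2e-6 m
Step 3: C = eps0 * eps_r * A / d
C = 8.854e-12 * 3.9 * 3342e-12 / 2e-6
Step 4: Convert to fF (multiply by 1e15).
C = 57.7 fF


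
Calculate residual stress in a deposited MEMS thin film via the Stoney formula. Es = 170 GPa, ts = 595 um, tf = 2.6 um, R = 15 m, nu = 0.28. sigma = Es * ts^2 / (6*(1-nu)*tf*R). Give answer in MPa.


Step 1: Compute numerator: Es * ts^2 = 170 * 595^2 = 60184250 (GPa*um^2)
Step 2: Compute denominator (R in um): 6*(1-nu)*tf*R = 6*0.72*2.6*15e6 = 168480000.0 (um^2)
Step 3: sigma (GPa) = 60184250 / 168480000.0 = 3.57219e-01 GPa
Step 4: Convert to MPa (x1000): sigma = 357.2 MPa


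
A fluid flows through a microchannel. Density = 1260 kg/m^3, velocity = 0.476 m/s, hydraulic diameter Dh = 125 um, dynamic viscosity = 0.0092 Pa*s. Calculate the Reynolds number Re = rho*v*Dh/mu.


Step 1: Convert Dh to meters: Dh = 125e-6 m
Step 2: Re = rho * v * Dh / mu
Re = 1260 * 0.476 * 125e-6 / 0.0092
Re = 8.149


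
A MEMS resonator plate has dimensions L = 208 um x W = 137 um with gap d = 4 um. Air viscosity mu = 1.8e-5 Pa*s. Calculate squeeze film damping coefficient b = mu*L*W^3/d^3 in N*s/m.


Step 1: Convert to SI.
L = 208e-6 m, W = 137e-6 m, d = 4e-6 m
Step 2: W^3 = (137e-6)^3 = 2.57e-12 m^3
Step 3: d^3 = (4e-6)^3 = 6.40e-17 m^3
Step 4: b = 1.8e-5 * 208e-6 * 2.57e-12 / 6.40e-17
b = 1.50e-04 N*s/m


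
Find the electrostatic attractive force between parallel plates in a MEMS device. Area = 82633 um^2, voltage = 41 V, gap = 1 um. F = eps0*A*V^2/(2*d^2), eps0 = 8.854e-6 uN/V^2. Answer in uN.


Step 1: Identify parameters.
eps0 = 8.854e-6 uN/V^2, A = 82633 um^2, V = 41 V, d = 1 um
Step 2: Compute V^2 = 41^2 = 1681
Step 3: Compute d^2 = 1^2 = 1
Step 4: F = 0.5 * 8.854e-6 * 82633 * 1681 / 1
F = 614.937 uN


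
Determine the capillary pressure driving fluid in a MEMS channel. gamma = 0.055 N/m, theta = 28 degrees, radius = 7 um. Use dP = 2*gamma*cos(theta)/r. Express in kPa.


Step 1: cos(28 deg) = 0.8829
Step 2: Convert r to m: r = 7e-6 m
Step 3: dP = 2 * 0.055 * 0.8829 / 7e-6 = 13874.1 Pa
Step 4: Convert Pa to kPa (divide by 1000).
dP = 13.87 kPa


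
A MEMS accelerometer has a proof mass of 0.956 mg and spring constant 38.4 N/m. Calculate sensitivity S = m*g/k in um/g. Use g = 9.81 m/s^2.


Step 1: Convert mass: m = 0.956 mg = 9.56e-07 kg
Step 2: S = m * g / k = 9.56e-07 * 9.81 / 38.4
Step 3: S = 2.44e-07 m/g
Step 4: Convert to um/g: S = 0.244 um/g


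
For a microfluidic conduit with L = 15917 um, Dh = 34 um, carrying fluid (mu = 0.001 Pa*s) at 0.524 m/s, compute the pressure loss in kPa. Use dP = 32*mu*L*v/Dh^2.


Step 1: Convert to SI: L = 15917e-6 m, Dh = 34e-6 m
Step 2: dP = 32 * 0.001 * 15917e-6 * 0.524 / (34e-6)^2
Step 3: dP = 230879.11 Pa
Step 4: Convert to kPa: dP = 230.88 kPa


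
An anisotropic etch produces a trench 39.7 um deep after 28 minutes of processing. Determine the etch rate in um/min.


Step 1: Etch rate = depth / time
Step 2: rate = 39.7 / 28
rate = 1.418 um/min


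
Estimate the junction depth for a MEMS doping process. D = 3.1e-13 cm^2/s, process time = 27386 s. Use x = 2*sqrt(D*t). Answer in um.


Step 1: Compute D*t = 3.1e-13 * 27386 = 8.48966e-09 cm^2
Step 2: sqrt(D*t) = 9.21394e-05 cm
Step 3: x = 2 * 9.21394e-05 cm = 1.842788e-04 cm
Step 4: Convert to um (1 cm = 1e4 um): x = 1.843 um


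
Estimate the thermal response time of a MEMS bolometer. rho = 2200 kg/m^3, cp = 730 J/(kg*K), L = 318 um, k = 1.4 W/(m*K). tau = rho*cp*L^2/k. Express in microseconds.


Step 1: Convert L to m: L = 318e-6 m
Step 2: L^2 = (318e-6)^2 = 1.01124e-07 m^2
Step 3: tau = 2200 * 730 * 1.01124e-07 / 1.4 = 1.1600367429e-01 s
Step 4: Convert to microseconds (multiply by 1e6).
tau = 116003.674 us


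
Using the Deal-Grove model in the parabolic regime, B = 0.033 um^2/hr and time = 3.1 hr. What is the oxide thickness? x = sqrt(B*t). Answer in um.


Step 1: Compute B*t = 0.033 * 3.1 = 0.1023
Step 2: x = sqrt(0.1023)
x = 0.32 um


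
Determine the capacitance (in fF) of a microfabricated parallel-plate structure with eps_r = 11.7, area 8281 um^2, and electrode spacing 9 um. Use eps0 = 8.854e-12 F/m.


Step 1: Convert area to m^2: A = 8281e-12 m^2
Step 2: Convert gap to m: d = 9e-6 m
Step 3: C = eps0 * eps_r * A / d
C = 8.854e-12 * 11.7 * 8281e-12 / 9e-6
Step 4: Convert to fF (multiply by 1e15).
C = 95.32 fF


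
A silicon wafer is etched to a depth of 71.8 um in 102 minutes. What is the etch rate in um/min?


Step 1: Etch rate = depth / time
Step 2: rate = 71.8 / 102
rate = 0.704 um/min


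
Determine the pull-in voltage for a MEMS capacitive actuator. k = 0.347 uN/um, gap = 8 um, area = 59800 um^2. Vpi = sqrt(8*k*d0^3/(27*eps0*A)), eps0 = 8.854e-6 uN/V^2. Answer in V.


Step 1: Compute numerator: 8 * k * d0^3 = 8 * 0.347 * 8^3 = 1421.312
Step 2: Compute denominator: 27 * eps0 * A = 27 * 8.854e-6 * 59800 = 14.295668
Step 3: Vpi = sqrt(1421.312 / 14.295668)
Vpi = 9.97 V


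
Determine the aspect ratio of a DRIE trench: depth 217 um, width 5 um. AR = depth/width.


Step 1: AR = depth / width
Step 2: AR = 217 / 5
AR = 43.4


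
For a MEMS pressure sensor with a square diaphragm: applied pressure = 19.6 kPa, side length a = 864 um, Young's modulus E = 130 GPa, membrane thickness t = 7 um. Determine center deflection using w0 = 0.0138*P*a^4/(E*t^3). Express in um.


Step 1: Convert pressure to compatible units (E is in GPa, so P in GPa).
P = 19.6 kPa = 19.6e-6 GPa
Step 2: Compute numerator: 0.0138 * P * a^4.
a^4 = 864^4 = 557256278016
numerator = 0.0138 * 19.6e-6 * 557256278016 = 1.507267e+05
Step 3: Compute denominator: E * t^3 = 130 * 7^3 = 44590
Step 4: w0 = numerator / denominator = 1.507267e+05 / 44590 = 3.3803 um


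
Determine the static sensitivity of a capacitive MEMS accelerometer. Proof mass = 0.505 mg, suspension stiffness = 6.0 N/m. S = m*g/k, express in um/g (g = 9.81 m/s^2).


Step 1: Convert mass: m = 0.505 mg = 5.05e-07 kg
Step 2: S = m * g / k = 5.05e-07 * 9.81 / 6.0
Step 3: S = 8.26e-07 m/g
Step 4: Convert to um/g: S = 0.826 um/g


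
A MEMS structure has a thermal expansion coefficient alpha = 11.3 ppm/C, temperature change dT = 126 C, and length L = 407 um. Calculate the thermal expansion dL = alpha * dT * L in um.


Step 1: Convert CTE: alpha = 11.3 ppm/C = 11.3e-6 /C
Step 2: dL = 11.3e-6 * 126 * 407
dL = 0.5795 um


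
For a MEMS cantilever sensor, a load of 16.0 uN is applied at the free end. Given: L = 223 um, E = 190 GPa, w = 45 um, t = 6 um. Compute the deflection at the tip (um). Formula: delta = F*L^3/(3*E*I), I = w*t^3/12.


Step 1: Calculate the second moment of area.
I = w * t^3 / 12 = 45 * 6^3 / 12 = 810.0 um^4
Step 2: Convert E to consistent units (1 GPa = 1000 uN/um^2).
E = 190 GPa = 190000 uN/um^2
Step 3: Calculate tip deflection.
delta = F * L^3 / (3 * E * I)
delta = 16.0 * 223^3 / (3 * 190000 * 810.0)
delta = 0.3843 um


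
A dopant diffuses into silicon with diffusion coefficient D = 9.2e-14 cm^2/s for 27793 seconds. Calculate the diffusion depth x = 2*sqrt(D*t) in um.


Step 1: Compute D*t = 9.2e-14 * 27793 = 2.556956e-09 cm^2
Step 2: sqrt(D*t) = 5.05664e-05 cm
Step 3: x = 2 * 5.05664e-05 cm = 1.011328e-04 cm
Step 4: Convert to um (1 cm = 1e4 um): x = 1.011 um


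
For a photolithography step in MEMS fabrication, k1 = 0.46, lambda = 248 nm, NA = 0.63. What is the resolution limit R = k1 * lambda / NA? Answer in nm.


Step 1: Identify values: k1 = 0.46, lambda = 248 nm, NA = 0.63
Step 2: R = k1 * lambda / NA
R = 0.46 * 248 / 0.63
R = 181.1 nm


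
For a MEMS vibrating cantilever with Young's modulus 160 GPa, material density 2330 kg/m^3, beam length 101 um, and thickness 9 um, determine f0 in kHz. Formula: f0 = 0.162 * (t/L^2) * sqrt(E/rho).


Step 1: Convert units to SI.
t_SI = 9e-6 m, L_SI = 101e-6 m
Step 2: Calculate sqrt(E/rho).
sqrt(160e9 / 2330) = 8286.71 m/s
Step 3: Compute f0.
f0 = 0.162 * 9e-6 / (101e-6)^2 * 8286.71 = 1184396.0 Hz = 1184.4 kHz


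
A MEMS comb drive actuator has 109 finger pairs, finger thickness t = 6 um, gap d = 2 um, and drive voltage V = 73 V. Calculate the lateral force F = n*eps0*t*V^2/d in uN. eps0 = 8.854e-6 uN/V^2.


Step 1: Parameters: n=109, eps0=8.854e-6 uN/V^2, t=6 um, V=73 V, d=2 um
Step 2: V^2 = 5329
Step 3: F = 109 * 8.854e-6 * 6 * 5329 / 2
F = 15.429 uN


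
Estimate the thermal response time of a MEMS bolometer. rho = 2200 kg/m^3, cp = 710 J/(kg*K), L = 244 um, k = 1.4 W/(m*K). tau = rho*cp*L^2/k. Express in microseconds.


Step 1: Convert L to m: L = 244e-6 m
Step 2: L^2 = (244e-6)^2 = 5.9536e-08 m^2
Step 3: tau = 2200 * 710 * 5.9536e-08 / 1.4 = 6.642516571e-02 s
Step 4: Convert to microseconds (multiply by 1e6).
tau = 66425.166 us
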